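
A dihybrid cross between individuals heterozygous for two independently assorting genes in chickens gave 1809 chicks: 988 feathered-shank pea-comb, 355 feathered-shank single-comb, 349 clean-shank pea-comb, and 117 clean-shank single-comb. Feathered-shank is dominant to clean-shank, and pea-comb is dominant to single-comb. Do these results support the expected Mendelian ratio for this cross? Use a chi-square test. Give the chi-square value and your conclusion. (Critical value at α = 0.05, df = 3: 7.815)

A dihybrid F₂ with independent assortment and complete dominance at both loci gives a 9:3:3:1 phenotypic ratio.
Under the 9:3:3:1 hypothesis (Σ ratio = 16, N = 1809):
  feathered-shank pea-comb: 1809 × 9/16 = 1017.5625
  feathered-shank single-comb: 1809 × 3/16 = 339.1875
  clean-shank pea-comb: 1809 × 3/16 = 339.1875
  clean-shank single-comb: 1809 × 1/16 = 113.0625
χ² = Σ (O − E)² / E
  feathered-shank pea-comb: (988 − 1017.5625)² / 1017.5625 = 0.8589
  feathered-shank single-comb: (355 − 339.1875)² / 339.1875 = 0.7372
  clean-shank pea-comb: (349 − 339.1875)² / 339.1875 = 0.2839
  clean-shank single-comb: (117 − 113.0625)² / 113.0625 = 0.1371
χ² = 0.8589 + 0.7372 + 0.2839 + 0.1371 = 2.0171 ≈ 2.017
Degrees of freedom = 4 − 1 = 3; critical value at α = 0.05 is 7.815.
Since 2.017 < 7.815, we fail to reject the null hypothesis — the data are consistent with the 9:3:3:1 ratio.

2.017; consistent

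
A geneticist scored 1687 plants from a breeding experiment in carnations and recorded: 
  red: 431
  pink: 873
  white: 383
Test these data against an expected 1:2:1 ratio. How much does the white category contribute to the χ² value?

3.560

Expected counts for N = 1687 under a 1:2:1 ratio (total parts = 4):
  red: 1687 × 1/4 = 421.75
  pink: 1687 × 2/4 = 843.5
  white: 1687 × 1/4 = 421.75
Contribution of white: (383 − 421.75)² / 421.75 = 3.5603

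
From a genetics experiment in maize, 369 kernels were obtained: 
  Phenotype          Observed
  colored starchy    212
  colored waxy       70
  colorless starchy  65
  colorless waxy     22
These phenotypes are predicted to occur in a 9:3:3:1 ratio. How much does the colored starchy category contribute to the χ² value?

Expected counts for N = 369 under a 9:3:3:1 ratio (total parts = 16):
  colored starchy: 369 × 9/16 = 207.5625
  colored waxy: 369 × 3/16 = 69.1875
  colorless starchy: 369 × 3/16 = 69.1875
  colorless waxy: 369 × 1/16 = 23.0625
Contribution of colored starchy: (212 − 207.5625)² / 207.5625 = 0.0949

0.095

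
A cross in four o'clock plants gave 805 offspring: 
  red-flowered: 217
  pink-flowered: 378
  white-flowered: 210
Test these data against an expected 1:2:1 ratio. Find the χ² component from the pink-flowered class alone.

1.491

Expected counts for N = 805 under a 1:2:1 ratio (total parts = 4):
  red-flowered: 805 × 1/4 = 201.25
  pink-flowered: 805 × 2/4 = 402.5
  white-flowered: 805 × 1/4 = 201.25
Contribution of pink-flowered: (378 − 402.5)² / 402.5 = 1.4913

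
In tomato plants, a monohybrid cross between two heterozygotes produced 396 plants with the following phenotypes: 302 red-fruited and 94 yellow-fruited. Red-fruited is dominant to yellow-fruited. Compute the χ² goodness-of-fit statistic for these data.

0.337

For a monohybrid cross between heterozygotes with complete dominance, the expected phenotypic ratio is 3:1.
Under the 3:1 hypothesis (Σ ratio = 4, N = 396):
  red-fruited: 396 × 3/4 = 297
  yellow-fruited: 396 × 1/4 = 99
χ² = Σ (O − E)² / E
  red-fruited: (302 − 297)² / 297 = 0.0842
  yellow-fruited: (94 − 99)² / 99 = 0.2525
χ² = 0.0842 + 0.2525 = 0.3367 ≈ 0.337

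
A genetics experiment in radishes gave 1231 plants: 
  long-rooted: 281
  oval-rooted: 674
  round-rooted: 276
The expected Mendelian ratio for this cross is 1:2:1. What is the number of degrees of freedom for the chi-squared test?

A goodness-of-fit test with 3 phenotype classes has df = 3 − 1 = 2.

2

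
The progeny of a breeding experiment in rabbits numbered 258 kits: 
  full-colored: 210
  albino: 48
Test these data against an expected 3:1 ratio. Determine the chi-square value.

Total ratio parts = 4. Expected numbers out of 258:
  full-colored: 258 × 3/4 = 193.5
  albino: 258 × 1/4 = 64.5
χ² = Σ (O − E)² / E
  full-colored: (210 − 193.5)² / 193.5 = 1.4070
  albino: (48 − 64.5)² / 64.5 = 4.2209
χ² = 1.4070 + 4.2209 = 5.6279 ≈ 5.628

5.628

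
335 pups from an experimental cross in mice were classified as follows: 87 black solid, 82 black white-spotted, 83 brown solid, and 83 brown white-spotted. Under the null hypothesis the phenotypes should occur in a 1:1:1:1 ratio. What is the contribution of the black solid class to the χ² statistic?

0.126

Total ratio parts = 4. Expected numbers out of 335:
  black solid: 335 × 1/4 = 83.75
  black white-spotted: 335 × 1/4 = 83.75
  brown solid: 335 × 1/4 = 83.75
  brown white-spotted: 335 × 1/4 = 83.75
Contribution of black solid: (87 − 83.75)² / 83.75 = 0.1261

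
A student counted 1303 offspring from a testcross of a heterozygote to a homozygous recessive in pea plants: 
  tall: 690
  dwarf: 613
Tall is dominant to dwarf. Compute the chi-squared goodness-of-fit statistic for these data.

A testcross of a heterozygote (Aa × aa) gives a 1:1 phenotypic ratio.
Total ratio parts = 2. Expected numbers out of 1303:
  tall: 1303 × 1/2 = 651.5
  dwarf: 1303 × 1/2 = 651.5
χ² = Σ (O − E)² / E
  tall: (690 − 651.5)² / 651.5 = 2.2751
  dwarf: (613 − 651.5)² / 651.5 = 2.2751
χ² = 2.2751 + 2.2751 = 4.5502 ≈ 4.550

4.550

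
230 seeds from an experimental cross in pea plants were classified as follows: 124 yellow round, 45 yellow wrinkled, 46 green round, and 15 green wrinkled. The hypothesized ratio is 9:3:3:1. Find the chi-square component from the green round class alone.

0.192

The 9:3:3:1 ratio has 16 parts, so with N = 230 the expected counts are:
  yellow round: 230 × 9/16 = 129.375
  yellow wrinkled: 230 × 3/16 = 43.125
  green round: 230 × 3/16 = 43.125
  green wrinkled: 230 × 1/16 = 14.375
Contribution of green round: (46 − 43.125)² / 43.125 = 0.1917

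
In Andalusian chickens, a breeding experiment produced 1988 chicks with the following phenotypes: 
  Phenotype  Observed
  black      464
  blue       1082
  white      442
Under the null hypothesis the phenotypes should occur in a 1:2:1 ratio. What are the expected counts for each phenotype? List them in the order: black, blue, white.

The 1:2:1 ratio has 4 parts, so with N = 1988 the expected counts are:
  black: 1988 × 1/4 = 497
  blue: 1988 × 2/4 = 994
  white: 1988 × 1/4 = 497

497, 994, 497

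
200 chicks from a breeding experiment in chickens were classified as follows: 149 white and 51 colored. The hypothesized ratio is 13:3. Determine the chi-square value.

5.982

The 13:3 ratio has 16 parts, so with N = 200 the expected counts are:
  white: 200 × 13/16 = 162.5
  colored: 200 × 3/16 = 37.5
χ² = Σ (O − E)² / E
  white: (149 − 162.5)² / 162.5 = 1.1215
  colored: (51 − 37.5)² / 37.5 = 4.8600
χ² = 1.1215 + 4.8600 = 5.9815 ≈ 5.982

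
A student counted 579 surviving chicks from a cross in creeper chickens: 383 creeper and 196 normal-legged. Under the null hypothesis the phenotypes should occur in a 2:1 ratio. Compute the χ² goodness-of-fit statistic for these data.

0.070

Total ratio parts = 3. Expected numbers out of 579:
  creeper: 579 × 2/3 = 386
  normal-legged: 579 × 1/3 = 193
χ² = Σ (O − E)² / E
  creeper: (383 − 386)² / 386 = 0.0233
  normal-legged: (196 − 193)² / 193 = 0.0466
χ² = 0.0233 + 0.0466 = 0.0699 ≈ 0.070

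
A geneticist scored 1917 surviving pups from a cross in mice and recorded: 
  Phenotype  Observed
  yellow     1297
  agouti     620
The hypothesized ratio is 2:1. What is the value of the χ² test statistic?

0.847

The 2:1 ratio has 3 parts, so with N = 1917 the expected counts are:
  yellow: 1917 × 2/3 = 1278
  agouti: 1917 × 1/3 = 639
χ² = Σ (O − E)² / E
  yellow: (1297 − 1278)² / 1278 = 0.2825
  agouti: (620 − 639)² / 639 = 0.5649
χ² = 0.2825 + 0.5649 = 0.8474 ≈ 0.847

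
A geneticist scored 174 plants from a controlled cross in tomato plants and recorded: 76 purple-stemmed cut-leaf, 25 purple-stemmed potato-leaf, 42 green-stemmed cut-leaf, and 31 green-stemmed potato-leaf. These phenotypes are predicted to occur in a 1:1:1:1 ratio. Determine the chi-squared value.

Under the 1:1:1:1 hypothesis (Σ ratio = 4, N = 174):
  purple-stemmed cut-leaf: 174 × 1/4 = 43.5
  purple-stemmed potato-leaf: 174 × 1/4 = 43.5
  green-stemmed cut-leaf: 174 × 1/4 = 43.5
  green-stemmed potato-leaf: 174 × 1/4 = 43.5
χ² = Σ (O − E)² / E
  purple-stemmed cut-leaf: (76 − 43.5)² / 43.5 = 24.2816
  purple-stemmed potato-leaf: (25 − 43.5)² / 43.5 = 7.8678
  green-stemmed cut-leaf: (42 − 43.5)² / 43.5 = 0.0517
  green-stemmed potato-leaf: (31 − 43.5)² / 43.5 = 3.5920
χ² = 24.2816 + 7.8678 + 0.0517 + 3.5920 = 35.7931 ≈ 35.793

35.793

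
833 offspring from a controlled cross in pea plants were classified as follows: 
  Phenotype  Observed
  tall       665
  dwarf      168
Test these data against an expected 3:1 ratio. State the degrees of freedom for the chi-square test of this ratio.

1

A goodness-of-fit test with 2 phenotype classes has df = 2 − 1 = 1.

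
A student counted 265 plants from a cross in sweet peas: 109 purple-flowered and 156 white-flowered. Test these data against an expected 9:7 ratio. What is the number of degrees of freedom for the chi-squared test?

A goodness-of-fit test with 2 phenotype classes has df = 2 − 1 = 1.

1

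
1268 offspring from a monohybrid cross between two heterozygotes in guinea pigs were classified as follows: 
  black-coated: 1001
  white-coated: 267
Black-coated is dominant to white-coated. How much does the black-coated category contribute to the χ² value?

2.629

For a monohybrid cross between heterozygotes with complete dominance, the expected phenotypic ratio is 3:1.
Under the 3:1 hypothesis (Σ ratio = 4, N = 1268):
  black-coated: 1268 × 3/4 = 951
  white-coated: 1268 × 1/4 = 317
Contribution of black-coated: (1001 − 951)² / 951 = 2.6288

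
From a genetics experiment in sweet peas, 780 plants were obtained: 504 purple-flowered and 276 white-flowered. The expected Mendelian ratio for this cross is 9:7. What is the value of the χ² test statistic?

Total ratio parts = 16. Expected numbers out of 780:
  purple-flowered: 780 × 9/16 = 438.75
  white-flowered: 780 × 7/16 = 341.25
χ² = Σ (O − E)² / E
  purple-flowered: (504 − 438.75)² / 438.75 = 9.7038
  white-flowered: (276 − 341.25)² / 341.25 = 12.4764
χ² = 9.7038 + 12.4764 = 22.1802 ≈ 22.180

22.180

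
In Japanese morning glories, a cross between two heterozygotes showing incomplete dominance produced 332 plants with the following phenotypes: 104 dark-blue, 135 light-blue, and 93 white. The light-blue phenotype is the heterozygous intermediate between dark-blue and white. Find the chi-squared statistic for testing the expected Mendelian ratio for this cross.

12.307

With incomplete dominance, a heterozygote × heterozygote cross gives a 1:2:1 phenotypic ratio.
The 1:2:1 ratio has 4 parts, so with N = 332 the expected counts are:
  dark-blue: 332 × 1/4 = 83
  light-blue: 332 × 2/4 = 166
  white: 332 × 1/4 = 83
χ² = Σ (O − E)² / E
  dark-blue: (104 − 83)² / 83 = 5.3133
  light-blue: (135 − 166)² / 166 = 5.7892
  white: (93 − 83)² / 83 = 1.2048
χ² = 5.3133 + 5.7892 + 1.2048 = 12.3073 ≈ 12.307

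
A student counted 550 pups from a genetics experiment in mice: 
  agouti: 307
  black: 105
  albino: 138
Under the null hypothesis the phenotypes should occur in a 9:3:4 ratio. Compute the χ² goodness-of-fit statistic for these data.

Under the 9:3:4 hypothesis (Σ ratio = 16, N = 550):
  agouti: 550 × 9/16 = 309.375
  black: 550 × 3/16 = 103.125
  albino: 550 × 4/16 = 137.5
χ² = Σ (O − E)² / E
  agouti: (307 − 309.375)² / 309.375 = 0.0182
  black: (105 − 103.125)² / 103.125 = 0.0341
  albino: (138 − 137.5)² / 137.5 = 0.0018
χ² = 0.0182 + 0.0341 + 0.0018 = 0.0541 ≈ 0.054

0.054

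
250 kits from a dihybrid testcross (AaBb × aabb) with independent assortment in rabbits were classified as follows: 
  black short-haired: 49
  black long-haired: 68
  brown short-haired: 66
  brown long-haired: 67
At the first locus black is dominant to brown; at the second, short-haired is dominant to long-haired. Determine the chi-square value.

A dihybrid testcross with independent assortment gives a 1:1:1:1 ratio.
Total ratio parts = 4. Expected numbers out of 250:
  black short-haired: 250 × 1/4 = 62.5
  black long-haired: 250 × 1/4 = 62.5
  brown short-haired: 250 × 1/4 = 62.5
  brown long-haired: 250 × 1/4 = 62.5
χ² = Σ (O − E)² / E
  black short-haired: (49 − 62.5)² / 62.5 = 2.9160
  black long-haired: (68 − 62.5)² / 62.5 = 0.4840
  brown short-haired: (66 − 62.5)² / 62.5 = 0.1960
  brown long-haired: (67 − 62.5)² / 62.5 = 0.3240
χ² = 2.9160 + 0.4840 + 0.1960 + 0.3240 = 3.920

3.920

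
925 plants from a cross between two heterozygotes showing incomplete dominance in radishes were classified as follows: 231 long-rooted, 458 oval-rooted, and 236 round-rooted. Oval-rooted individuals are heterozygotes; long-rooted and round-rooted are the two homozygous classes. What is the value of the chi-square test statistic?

With incomplete dominance, a heterozygote × heterozygote cross gives a 1:2:1 phenotypic ratio.
Expected counts for N = 925 under a 1:2:1 ratio (total parts = 4):
  long-rooted: 925 × 1/4 = 231.25
  oval-rooted: 925 × 2/4 = 462.5
  round-rooted: 925 × 1/4 = 231.25
χ² = Σ (O − E)² / E
  long-rooted: (231 − 231.25)² / 231.25 = 0.0003
  oval-rooted: (458 − 462.5)² / 462.5 = 0.0438
  round-rooted: (236 − 231.25)² / 231.25 = 0.0976
χ² = 0.0003 + 0.0438 + 0.0976 = 0.1417 ≈ 0.142

0.142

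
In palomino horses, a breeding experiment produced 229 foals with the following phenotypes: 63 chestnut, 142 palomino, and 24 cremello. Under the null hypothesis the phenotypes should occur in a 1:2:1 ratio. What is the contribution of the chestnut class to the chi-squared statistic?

Expected counts for N = 229 under a 1:2:1 ratio (total parts = 4):
  chestnut: 229 × 1/4 = 57.25
  palomino: 229 × 2/4 = 114.5
  cremello: 229 × 1/4 = 57.25
Contribution of chestnut: (63 − 57.25)² / 57.25 = 0.5775

0.578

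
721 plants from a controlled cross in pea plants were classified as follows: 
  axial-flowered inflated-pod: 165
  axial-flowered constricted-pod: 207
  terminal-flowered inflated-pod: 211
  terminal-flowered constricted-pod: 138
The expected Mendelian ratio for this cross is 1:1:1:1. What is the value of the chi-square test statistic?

The 1:1:1:1 ratio has 4 parts, so with N = 721 the expected counts are:
  axial-flowered inflated-pod: 721 × 1/4 = 180.25
  axial-flowered constricted-pod: 721 × 1/4 = 180.25
  terminal-flowered inflated-pod: 721 × 1/4 = 180.25
  terminal-flowered constricted-pod: 721 × 1/4 = 180.25
χ² = Σ (O − E)² / E
  axial-flowered inflated-pod: (165 − 180.25)² / 180.25 = 1.2902
  axial-flowered constricted-pod: (207 − 180.25)² / 180.25 = 3.9698
  terminal-flowered inflated-pod: (211 − 180.25)² / 180.25 = 5.2458
  terminal-flowered constricted-pod: (138 − 180.25)² / 180.25 = 9.9033
χ² = 1.2902 + 3.9698 + 5.2458 + 9.9033 = 20.4091 ≈ 20.409

20.409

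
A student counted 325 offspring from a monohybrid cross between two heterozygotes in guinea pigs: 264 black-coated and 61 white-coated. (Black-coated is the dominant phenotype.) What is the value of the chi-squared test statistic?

6.729

For a monohybrid cross between heterozygotes with complete dominance, the expected phenotypic ratio is 3:1.
Total ratio parts = 4. Expected numbers out of 325:
  black-coated: 325 × 3/4 = 243.75
  white-coated: 325 × 1/4 = 81.25
χ² = Σ (O − E)² / E
  black-coated: (264 − 243.75)² / 243.75 = 1.6823
  white-coated: (61 − 81.25)² / 81.25 = 5.0469
χ² = 1.6823 + 5.0469 = 6.7292 ≈ 6.729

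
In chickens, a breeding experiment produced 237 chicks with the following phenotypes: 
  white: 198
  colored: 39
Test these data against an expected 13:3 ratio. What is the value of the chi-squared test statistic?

0.819

Total ratio parts = 16. Expected numbers out of 237:
  white: 237 × 13/16 = 192.5625
  colored: 237 × 3/16 = 44.4375
χ² = Σ (O − E)² / E
  white: (198 − 192.5625)² / 192.5625 = 0.1535
  colored: (39 − 44.4375)² / 44.4375 = 0.6653
χ² = 0.1535 + 0.6653 = 0.8188 ≈ 0.819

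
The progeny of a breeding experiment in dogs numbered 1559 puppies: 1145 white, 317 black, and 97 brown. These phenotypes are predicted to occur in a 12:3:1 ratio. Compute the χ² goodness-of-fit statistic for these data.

2.590

Expected counts for N = 1559 under a 12:3:1 ratio (total parts = 16):
  white: 1559 × 12/16 = 1169.25
  black: 1559 × 3/16 = 292.3125
  brown: 1559 × 1/16 = 97.4375
χ² = Σ (O − E)² / E
  white: (1145 − 1169.25)² / 1169.25 = 0.5029
  black: (317 − 292.3125)² / 292.3125 = 2.0850
  brown: (97 − 97.4375)² / 97.4375 = 0.0020
χ² = 0.5029 + 2.0850 + 0.0020 = 2.5899 ≈ 2.590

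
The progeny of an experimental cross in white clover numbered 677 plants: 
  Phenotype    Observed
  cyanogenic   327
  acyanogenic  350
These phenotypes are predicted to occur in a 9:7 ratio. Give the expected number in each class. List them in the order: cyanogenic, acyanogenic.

380.8125, 296.1875

Under the 9:7 hypothesis (Σ ratio = 16, N = 677):
  cyanogenic: 677 × 9/16 = 380.8125
  acyanogenic: 677 × 7/16 = 296.1875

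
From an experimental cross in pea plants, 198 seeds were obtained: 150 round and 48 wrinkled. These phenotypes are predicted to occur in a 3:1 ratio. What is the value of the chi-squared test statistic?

0.061

Expected counts for N = 198 under a 3:1 ratio (total parts = 4):
  round: 198 × 3/4 = 148.5
  wrinkled: 198 × 1/4 = 49.5
χ² = Σ (O − E)² / E
  round: (150 − 148.5)² / 148.5 = 0.0152
  wrinkled: (48 − 49.5)² / 49.5 = 0.0455
χ² = 0.0152 + 0.0455 = 0.0607 ≈ 0.061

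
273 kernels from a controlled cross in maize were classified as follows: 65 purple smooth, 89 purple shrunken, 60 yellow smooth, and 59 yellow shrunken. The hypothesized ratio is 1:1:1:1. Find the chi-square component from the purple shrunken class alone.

Expected counts for N = 273 under a 1:1:1:1 ratio (total parts = 4):
  purple smooth: 273 × 1/4 = 68.25
  purple shrunken: 273 × 1/4 = 68.25
  yellow smooth: 273 × 1/4 = 68.25
  yellow shrunken: 273 × 1/4 = 68.25
Contribution of purple shrunken: (89 − 68.25)² / 68.25 = 6.3086

6.309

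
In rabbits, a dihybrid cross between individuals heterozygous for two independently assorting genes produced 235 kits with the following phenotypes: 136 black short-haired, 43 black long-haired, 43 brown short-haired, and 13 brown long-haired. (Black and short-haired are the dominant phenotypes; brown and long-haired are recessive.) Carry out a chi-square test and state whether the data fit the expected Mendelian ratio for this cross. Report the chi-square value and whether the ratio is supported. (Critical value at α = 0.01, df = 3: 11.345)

A dihybrid F₂ with independent assortment and complete dominance at both loci gives a 9:3:3:1 phenotypic ratio.
The 9:3:3:1 ratio has 16 parts, so with N = 235 the expected counts are:
  black short-haired: 235 × 9/16 = 132.1875
  black long-haired: 235 × 3/16 = 44.0625
  brown short-haired: 235 × 3/16 = 44.0625
  brown long-haired: 235 × 1/16 = 14.6875
χ² = Σ (O − E)² / E
  black short-haired: (136 − 132.1875)² / 132.1875 = 0.1100
  black long-haired: (43 − 44.0625)² / 44.0625 = 0.0256
  brown short-haired: (43 − 44.0625)² / 44.0625 = 0.0256
  brown long-haired: (13 − 14.6875)² / 14.6875 = 0.1939
χ² = 0.1100 + 0.0256 + 0.0256 + 0.1939 = 0.3551 ≈ 0.355
Degrees of freedom = 4 − 1 = 3; critical value at α = 0.01 is 11.345.
Since 0.355 < 11.345, we fail to reject the null hypothesis — the data are consistent with the 9:3:3:1 ratio.

0.355; consistent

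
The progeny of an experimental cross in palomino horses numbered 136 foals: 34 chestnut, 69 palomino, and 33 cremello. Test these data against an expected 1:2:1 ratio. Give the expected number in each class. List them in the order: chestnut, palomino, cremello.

34, 68, 34

Under the 1:2:1 hypothesis (Σ ratio = 4, N = 136):
  chestnut: 136 × 1/4 = 34
  palomino: 136 × 2/4 = 68
  cremello: 136 × 1/4 = 34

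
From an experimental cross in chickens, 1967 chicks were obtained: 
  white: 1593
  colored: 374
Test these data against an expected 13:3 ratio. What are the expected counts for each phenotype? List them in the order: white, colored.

1598.1875, 368.8125

The 13:3 ratio has 16 parts, so with N = 1967 the expected counts are:
  white: 1967 × 13/16 = 1598.1875
  colored: 1967 × 3/16 = 368.8125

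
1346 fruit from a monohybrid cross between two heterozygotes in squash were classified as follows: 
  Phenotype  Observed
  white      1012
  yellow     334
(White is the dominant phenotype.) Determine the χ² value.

For a monohybrid cross between heterozygotes with complete dominance, the expected phenotypic ratio is 3:1.
Expected counts for N = 1346 under a 3:1 ratio (total parts = 4):
  white: 1346 × 3/4 = 1009.5
  yellow: 1346 × 1/4 = 336.5
χ² = Σ (O − E)² / E
  white: (1012 − 1009.5)² / 1009.5 = 0.0062
  yellow: (334 − 336.5)² / 336.5 = 0.0186
χ² = 0.0062 + 0.0186 = 0.0248 ≈ 0.025

0.025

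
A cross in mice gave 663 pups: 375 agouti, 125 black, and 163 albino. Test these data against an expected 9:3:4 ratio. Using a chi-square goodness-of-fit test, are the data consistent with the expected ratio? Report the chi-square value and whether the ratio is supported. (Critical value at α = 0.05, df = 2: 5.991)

Under the 9:3:4 hypothesis (Σ ratio = 16, N = 663):
  agouti: 663 × 9/16 = 372.9375
  black: 663 × 3/16 = 124.3125
  albino: 663 × 4/16 = 165.75
χ² = Σ (O − E)² / E
  agouti: (375 − 372.9375)² / 372.9375 = 0.0114
  black: (125 − 124.3125)² / 124.3125 = 0.0038
  albino: (163 − 165.75)² / 165.75 = 0.0456
χ² = 0.0114 + 0.0038 + 0.0456 = 0.0608 ≈ 0.061
Degrees of freedom = 3 − 1 = 2; critical value at α = 0.05 is 5.991.
Since 0.061 < 5.991, we fail to reject the null hypothesis — the data are consistent with the 9:3:4 ratio.

0.061; consistent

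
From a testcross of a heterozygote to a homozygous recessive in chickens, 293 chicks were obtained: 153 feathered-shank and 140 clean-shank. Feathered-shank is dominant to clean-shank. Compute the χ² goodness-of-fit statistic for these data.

0.577

A testcross of a heterozygote (Aa × aa) gives a 1:1 phenotypic ratio.
Expected counts for N = 293 under a 1:1 ratio (total parts = 2):
  feathered-shank: 293 × 1/2 = 146.5
  clean-shank: 293 × 1/2 = 146.5
χ² = Σ (O − E)² / E
  feathered-shank: (153 − 146.5)² / 146.5 = 0.2884
  clean-shank: (140 − 146.5)² / 146.5 = 0.2884
χ² = 0.2884 + 0.2884 = 0.5768 ≈ 0.577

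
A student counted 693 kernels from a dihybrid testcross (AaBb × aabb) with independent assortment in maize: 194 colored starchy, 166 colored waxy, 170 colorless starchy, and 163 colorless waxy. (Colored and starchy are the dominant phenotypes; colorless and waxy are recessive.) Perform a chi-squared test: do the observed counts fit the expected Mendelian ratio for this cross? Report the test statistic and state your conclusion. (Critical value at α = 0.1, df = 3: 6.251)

3.456; consistent

A dihybrid testcross with independent assortment gives a 1:1:1:1 ratio.
Total ratio parts = 4. Expected numbers out of 693:
  colored starchy: 693 × 1/4 = 173.25
  colored waxy: 693 × 1/4 = 173.25
  colorless starchy: 693 × 1/4 = 173.25
  colorless waxy: 693 × 1/4 = 173.25
χ² = Σ (O − E)² / E
  colored starchy: (194 − 173.25)² / 173.25 = 2.4852
  colored waxy: (166 − 173.25)² / 173.25 = 0.3034
  colorless starchy: (170 − 173.25)² / 173.25 = 0.0610
  colorless waxy: (163 − 173.25)² / 173.25 = 0.6064
χ² = 2.4852 + 0.3034 + 0.0610 + 0.6064 = 3.456
Degrees of freedom = 4 − 1 = 3; critical value at α = 0.1 is 6.251.
Since 3.456 < 6.251, we fail to reject the null hypothesis — the data are consistent with the 1:1:1:1 ratio.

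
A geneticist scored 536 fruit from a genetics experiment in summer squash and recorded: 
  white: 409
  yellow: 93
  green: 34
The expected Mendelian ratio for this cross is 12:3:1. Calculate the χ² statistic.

0.689

Expected counts for N = 536 under a 12:3:1 ratio (total parts = 16):
  white: 536 × 12/16 = 402
  yellow: 536 × 3/16 = 100.5
  green: 536 × 1/16 = 33.5
χ² = Σ (O − E)² / E
  white: (409 − 402)² / 402 = 0.1219
  yellow: (93 − 100.5)² / 100.5 = 0.5597
  green: (34 − 33.5)² / 33.5 = 0.0075
χ² = 0.1219 + 0.5597 + 0.0075 = 0.6891 ≈ 0.689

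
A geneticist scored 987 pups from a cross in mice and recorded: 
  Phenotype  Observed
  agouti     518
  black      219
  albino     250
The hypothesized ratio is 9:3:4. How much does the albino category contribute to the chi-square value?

0.043

Expected counts for N = 987 under a 9:3:4 ratio (total parts = 16):
  agouti: 987 × 9/16 = 555.1875
  black: 987 × 3/16 = 185.0625
  albino: 987 × 4/16 = 246.75
Contribution of albino: (250 − 246.75)² / 246.75 = 0.0428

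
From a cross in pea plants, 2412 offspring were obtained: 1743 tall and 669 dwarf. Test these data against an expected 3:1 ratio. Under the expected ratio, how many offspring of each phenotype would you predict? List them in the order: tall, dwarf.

The 3:1 ratio has 4 parts, so with N = 2412 the expected counts are:
  tall: 2412 × 3/4 = 1809
  dwarf: 2412 × 1/4 = 603

1809, 603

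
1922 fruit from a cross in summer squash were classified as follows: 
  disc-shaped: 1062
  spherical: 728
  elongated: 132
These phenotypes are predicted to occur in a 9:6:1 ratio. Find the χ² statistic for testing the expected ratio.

Under the 9:6:1 hypothesis (Σ ratio = 16, N = 1922):
  disc-shaped: 1922 × 9/16 = 1081.125
  spherical: 1922 × 6/16 = 720.75
  elongated: 1922 × 1/16 = 120.125
χ² = Σ (O − E)² / E
  disc-shaped: (1062 − 1081.125)² / 1081.125 = 0.3383
  spherical: (728 − 720.75)² / 720.75 = 0.0729
  elongated: (132 − 120.125)² / 120.125 = 1.1739
χ² = 0.3383 + 0.0729 + 1.1739 = 1.5851 ≈ 1.585

1.585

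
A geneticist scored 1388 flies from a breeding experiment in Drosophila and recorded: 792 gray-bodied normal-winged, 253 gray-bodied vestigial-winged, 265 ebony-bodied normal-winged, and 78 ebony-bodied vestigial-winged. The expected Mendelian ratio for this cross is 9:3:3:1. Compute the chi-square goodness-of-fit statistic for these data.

The 9:3:3:1 ratio has 16 parts, so with N = 1388 the expected counts are:
  gray-bodied normal-winged: 1388 × 9/16 = 780.75
  gray-bodied vestigial-winged: 1388 × 3/16 = 260.25
  ebony-bodied normal-winged: 1388 × 3/16 = 260.25
  ebony-bodied vestigial-winged: 1388 × 1/16 = 86.75
χ² = Σ (O − E)² / E
  gray-bodied normal-winged: (792 − 780.75)² / 780.75 = 0.1621
  gray-bodied vestigial-winged: (253 − 260.25)² / 260.25 = 0.2020
  ebony-bodied normal-winged: (265 − 260.25)² / 260.25 = 0.0867
  ebony-bodied vestigial-winged: (78 − 86.75)² / 86.75 = 0.8826
χ² = 0.1621 + 0.2020 + 0.0867 + 0.8826 = 1.3334 ≈ 1.333

1.333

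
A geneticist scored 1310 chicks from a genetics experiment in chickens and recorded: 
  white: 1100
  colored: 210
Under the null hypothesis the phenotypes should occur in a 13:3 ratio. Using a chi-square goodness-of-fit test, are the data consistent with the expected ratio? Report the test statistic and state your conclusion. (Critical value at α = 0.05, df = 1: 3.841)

Total ratio parts = 16. Expected numbers out of 1310:
  white: 1310 × 13/16 = 1064.375
  colored: 1310 × 3/16 = 245.625
χ² = Σ (O − E)² / E
  white: (1100 − 1064.375)² / 1064.375 = 1.1924
  colored: (210 − 245.625)² / 245.625 = 5.1670
χ² = 1.1924 + 5.1670 = 6.3594 ≈ 6.359
Degrees of freedom = 2 − 1 = 1; critical value at α = 0.05 is 3.841.
Since 6.359 > 3.841, we reject the null hypothesis — the data do not fit the 13:3 ratio.

6.359; not consistent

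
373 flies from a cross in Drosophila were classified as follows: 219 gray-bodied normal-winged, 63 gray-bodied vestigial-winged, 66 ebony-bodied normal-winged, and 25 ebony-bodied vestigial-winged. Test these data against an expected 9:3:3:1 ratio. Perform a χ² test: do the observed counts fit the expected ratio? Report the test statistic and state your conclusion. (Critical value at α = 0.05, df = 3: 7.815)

Total ratio parts = 16. Expected numbers out of 373:
  gray-bodied normal-winged: 373 × 9/16 = 209.8125
  gray-bodied vestigial-winged: 373 × 3/16 = 69.9375
  ebony-bodied normal-winged: 373 × 3/16 = 69.9375
  ebony-bodied vestigial-winged: 373 × 1/16 = 23.3125
χ² = Σ (O − E)² / E
  gray-bodied normal-winged: (219 − 209.8125)² / 209.8125 = 0.4023
  gray-bodied vestigial-winged: (63 − 69.9375)² / 69.9375 = 0.6882
  ebony-bodied normal-winged: (66 − 69.9375)² / 69.9375 = 0.2217
  ebony-bodied vestigial-winged: (25 − 23.3125)² / 23.3125 = 0.1222
χ² = 0.4023 + 0.6882 + 0.2217 + 0.1222 = 1.4344 ≈ 1.434
Degrees of freedom = 4 − 1 = 3; critical value at α = 0.05 is 7.815.
Since 1.434 < 7.815, we fail to reject the null hypothesis — the data are consistent with the 9:3:3:1 ratio.

1.434; consistent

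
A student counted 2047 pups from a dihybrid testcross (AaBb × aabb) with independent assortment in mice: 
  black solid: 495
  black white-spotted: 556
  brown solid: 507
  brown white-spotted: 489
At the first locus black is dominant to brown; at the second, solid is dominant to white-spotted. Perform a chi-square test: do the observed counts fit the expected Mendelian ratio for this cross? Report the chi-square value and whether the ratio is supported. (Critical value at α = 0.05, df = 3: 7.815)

A dihybrid testcross with independent assortment gives a 1:1:1:1 ratio.
Expected counts for N = 2047 under a 1:1:1:1 ratio (total parts = 4):
  black solid: 2047 × 1/4 = 511.75
  black white-spotted: 2047 × 1/4 = 511.75
  brown solid: 2047 × 1/4 = 511.75
  brown white-spotted: 2047 × 1/4 = 511.75
χ² = Σ (O − E)² / E
  black solid: (495 − 511.75)² / 511.75 = 0.5482
  black white-spotted: (556 − 511.75)² / 511.75 = 3.8262
  brown solid: (507 − 511.75)² / 511.75 = 0.0441
  brown white-spotted: (489 − 511.75)² / 511.75 = 1.0114
χ² = 0.5482 + 3.8262 + 0.0441 + 1.0114 = 5.4299 ≈ 5.430
Degrees of freedom = 4 − 1 = 3; critical value at α = 0.05 is 7.815.
Since 5.430 < 7.815, we fail to reject the null hypothesis — the data are consistent with the 1:1:1:1 ratio.

5.430; consistent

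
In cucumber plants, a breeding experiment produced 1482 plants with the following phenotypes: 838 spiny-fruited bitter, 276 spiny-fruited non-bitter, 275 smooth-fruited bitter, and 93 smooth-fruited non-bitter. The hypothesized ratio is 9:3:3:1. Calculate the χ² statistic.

0.067

The 9:3:3:1 ratio has 16 parts, so with N = 1482 the expected counts are:
  spiny-fruited bitter: 1482 × 9/16 = 833.625
  spiny-fruited non-bitter: 1482 × 3/16 = 277.875
  smooth-fruited bitter: 1482 × 3/16 = 277.875
  smooth-fruited non-bitter: 1482 × 1/16 = 92.625
χ² = Σ (O − E)² / E
  spiny-fruited bitter: (838 − 833.625)² / 833.625 = 0.0230
  spiny-fruited non-bitter: (276 − 277.875)² / 277.875 = 0.0127
  smooth-fruited bitter: (275 − 277.875)² / 277.875 = 0.0297
  smooth-fruited non-bitter: (93 − 92.625)² / 92.625 = 0.0015
χ² = 0.0230 + 0.0127 + 0.0297 + 0.0015 = 0.0669 ≈ 0.067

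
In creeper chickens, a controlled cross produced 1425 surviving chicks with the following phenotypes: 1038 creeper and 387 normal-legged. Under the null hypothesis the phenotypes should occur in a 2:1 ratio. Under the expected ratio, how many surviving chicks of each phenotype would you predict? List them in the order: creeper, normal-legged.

950, 475

Expected counts for N = 1425 under a 2:1 ratio (total parts = 3):
  creeper: 1425 × 2/3 = 950
  normal-legged: 1425 × 1/3 = 475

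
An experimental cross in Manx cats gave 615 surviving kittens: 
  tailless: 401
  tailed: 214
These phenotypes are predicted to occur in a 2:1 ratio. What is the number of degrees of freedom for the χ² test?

1

A goodness-of-fit test with 2 phenotype classes has df = 2 − 1 = 1.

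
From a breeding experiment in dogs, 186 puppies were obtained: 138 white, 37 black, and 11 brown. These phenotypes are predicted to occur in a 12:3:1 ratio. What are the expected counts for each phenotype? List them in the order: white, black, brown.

Total ratio parts = 16. Expected numbers out of 186:
  white: 186 × 12/16 = 139.5
  black: 186 × 3/16 = 34.875
  brown: 186 × 1/16 = 11.625

139.5, 34.875, 11.625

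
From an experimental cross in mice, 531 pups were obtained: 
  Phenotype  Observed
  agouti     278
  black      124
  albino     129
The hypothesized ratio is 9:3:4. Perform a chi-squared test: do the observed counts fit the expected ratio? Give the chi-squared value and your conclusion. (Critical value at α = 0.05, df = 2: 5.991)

Expected counts for N = 531 under a 9:3:4 ratio (total parts = 16):
  agouti: 531 × 9/16 = 298.6875
  black: 531 × 3/16 = 99.5625
  albino: 531 × 4/16 = 132.75
χ² = Σ (O − E)² / E
  agouti: (278 − 298.6875)² / 298.6875 = 1.4328
  black: (124 − 99.5625)² / 99.5625 = 5.9982
  albino: (129 − 132.75)² / 132.75 = 0.1059
χ² = 1.4328 + 5.9982 + 0.1059 = 7.5369 ≈ 7.537
Degrees of freedom = 3 − 1 = 2; critical value at α = 0.05 is 5.991.
Since 7.537 > 5.991, we reject the null hypothesis — the data do not fit the 9:3:4 ratio.

7.537; not consistent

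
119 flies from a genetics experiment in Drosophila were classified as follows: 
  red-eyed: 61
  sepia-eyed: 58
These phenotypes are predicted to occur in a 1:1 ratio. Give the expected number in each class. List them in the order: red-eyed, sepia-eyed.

59.5, 59.5

The 1:1 ratio has 2 parts, so with N = 119 the expected counts are:
  red-eyed: 119 × 1/2 = 59.5
  sepia-eyed: 119 × 1/2 = 59.5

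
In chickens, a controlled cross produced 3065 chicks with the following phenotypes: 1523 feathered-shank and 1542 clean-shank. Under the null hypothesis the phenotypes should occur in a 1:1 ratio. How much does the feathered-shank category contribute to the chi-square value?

0.059

Under the 1:1 hypothesis (Σ ratio = 2, N = 3065):
  feathered-shank: 3065 × 1/2 = 1532.5
  clean-shank: 3065 × 1/2 = 1532.5
Contribution of feathered-shank: (1523 − 1532.5)² / 1532.5 = 0.0589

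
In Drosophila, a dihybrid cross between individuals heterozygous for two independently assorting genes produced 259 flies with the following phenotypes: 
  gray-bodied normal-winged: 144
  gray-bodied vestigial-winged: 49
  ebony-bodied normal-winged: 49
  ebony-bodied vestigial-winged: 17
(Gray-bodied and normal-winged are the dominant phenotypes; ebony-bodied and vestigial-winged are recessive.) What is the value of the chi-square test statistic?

0.068

A dihybrid F₂ with independent assortment and complete dominance at both loci gives a 9:3:3:1 phenotypic ratio.
Total ratio parts = 16. Expected numbers out of 259:
  gray-bodied normal-winged: 259 × 9/16 = 145.6875
  gray-bodied vestigial-winged: 259 × 3/16 = 48.5625
  ebony-bodied normal-winged: 259 × 3/16 = 48.5625
  ebony-bodied vestigial-winged: 259 × 1/16 = 16.1875
χ² = Σ (O − E)² / E
  gray-bodied normal-winged: (144 − 145.6875)² / 145.6875 = 0.0195
  gray-bodied vestigial-winged: (49 − 48.5625)² / 48.5625 = 0.0039
  ebony-bodied normal-winged: (49 − 48.5625)² / 48.5625 = 0.0039
  ebony-bodied vestigial-winged: (17 − 16.1875)² / 16.1875 = 0.0408
χ² = 0.0195 + 0.0039 + 0.0039 + 0.0408 = 0.0681 ≈ 0.068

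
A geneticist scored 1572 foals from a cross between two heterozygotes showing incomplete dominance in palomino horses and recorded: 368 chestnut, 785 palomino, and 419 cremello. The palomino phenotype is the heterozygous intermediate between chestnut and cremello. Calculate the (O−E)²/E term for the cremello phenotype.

With incomplete dominance, a heterozygote × heterozygote cross gives a 1:2:1 phenotypic ratio.
Expected counts for N = 1572 under a 1:2:1 ratio (total parts = 4):
  chestnut: 1572 × 1/4 = 393
  palomino: 1572 × 2/4 = 786
  cremello: 1572 × 1/4 = 393
Contribution of cremello: (419 − 393)² / 393 = 1.7201

1.720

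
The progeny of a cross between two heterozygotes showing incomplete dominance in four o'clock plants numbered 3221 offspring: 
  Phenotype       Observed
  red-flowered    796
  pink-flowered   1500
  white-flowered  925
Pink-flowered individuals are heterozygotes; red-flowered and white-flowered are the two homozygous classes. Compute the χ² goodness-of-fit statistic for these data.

With incomplete dominance, a heterozygote × heterozygote cross gives a 1:2:1 phenotypic ratio.
Total ratio parts = 4. Expected numbers out of 3221:
  red-flowered: 3221 × 1/4 = 805.25
  pink-flowered: 3221 × 2/4 = 1610.5
  white-flowered: 3221 × 1/4 = 805.25
χ² = Σ (O − E)² / E
  red-flowered: (796 − 805.25)² / 805.25 = 0.1063
  pink-flowered: (1500 − 1610.5)² / 1610.5 = 7.5817
  white-flowered: (925 − 805.25)² / 805.25 = 17.8082
χ² = 0.1063 + 7.5817 + 17.8082 = 25.4962 ≈ 25.496

25.496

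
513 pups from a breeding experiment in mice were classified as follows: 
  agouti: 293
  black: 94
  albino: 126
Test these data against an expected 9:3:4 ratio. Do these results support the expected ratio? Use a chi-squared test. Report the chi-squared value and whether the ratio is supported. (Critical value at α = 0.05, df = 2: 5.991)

0.157; consistent

The 9:3:4 ratio has 16 parts, so with N = 513 the expected counts are:
  agouti: 513 × 9/16 = 288.5625
  black: 513 × 3/16 = 96.1875
  albino: 513 × 4/16 = 128.25
χ² = Σ (O − E)² / E
  agouti: (293 − 288.5625)² / 288.5625 = 0.0682
  black: (94 − 96.1875)² / 96.1875 = 0.0497
  albino: (126 − 128.25)² / 128.25 = 0.0395
χ² = 0.0682 + 0.0497 + 0.0395 = 0.1574 ≈ 0.157
Degrees of freedom = 3 − 1 = 2; critical value at α = 0.05 is 5.991.
Since 0.157 < 5.991, we fail to reject the null hypothesis — the data are consistent with the 9:3:4 ratio.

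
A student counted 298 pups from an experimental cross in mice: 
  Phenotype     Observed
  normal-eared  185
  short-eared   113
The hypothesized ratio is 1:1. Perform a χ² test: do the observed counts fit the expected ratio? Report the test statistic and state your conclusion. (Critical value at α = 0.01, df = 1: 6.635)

Total ratio parts = 2. Expected numbers out of 298:
  normal-eared: 298 × 1/2 = 149
  short-eared: 298 × 1/2 = 149
χ² = Σ (O − E)² / E
  normal-eared: (185 − 149)² / 149 = 8.6980
  short-eared: (113 − 149)² / 149 = 8.6980
χ² = 8.6980 + 8.6980 = 17.396
Degrees of freedom = 2 − 1 = 1; critical value at α = 0.01 is 6.635.
Since 17.396 > 6.635, we reject the null hypothesis — the data do not fit the 1:1 ratio.

17.396; not consistent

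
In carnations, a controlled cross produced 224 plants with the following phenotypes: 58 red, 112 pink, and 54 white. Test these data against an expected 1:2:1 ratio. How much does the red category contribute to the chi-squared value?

Under the 1:2:1 hypothesis (Σ ratio = 4, N = 224):
  red: 224 × 1/4 = 56
  pink: 224 × 2/4 = 112
  white: 224 × 1/4 = 56
Contribution of red: (58 − 56)² / 56 = 0.0714

0.071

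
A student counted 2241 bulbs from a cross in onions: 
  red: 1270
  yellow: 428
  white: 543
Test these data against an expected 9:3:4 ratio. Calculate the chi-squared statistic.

Expected counts for N = 2241 under a 9:3:4 ratio (total parts = 16):
  red: 2241 × 9/16 = 1260.5625
  yellow: 2241 × 3/16 = 420.1875
  white: 2241 × 4/16 = 560.25
χ² = Σ (O − E)² / E
  red: (1270 − 1260.5625)² / 1260.5625 = 0.0707
  yellow: (428 − 420.1875)² / 420.1875 = 0.1453
  white: (543 − 560.25)² / 560.25 = 0.5311
χ² = 0.0707 + 0.1453 + 0.5311 = 0.7471 ≈ 0.747

0.747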